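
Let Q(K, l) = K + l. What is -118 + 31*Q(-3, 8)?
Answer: 37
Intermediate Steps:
-118 + 31*Q(-3, 8) = -118 + 31*(-3 + 8) = -118 + 31*5 = -118 + 155 = 37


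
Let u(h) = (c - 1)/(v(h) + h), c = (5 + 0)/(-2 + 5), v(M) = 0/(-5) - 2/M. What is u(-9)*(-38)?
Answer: 228/79 ≈ 2.8861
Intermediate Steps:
v(M) = -2/M (v(M) = 0*(-⅕) - 2/M = 0 - 2/M = -2/M)
c = 5/3 ≈ 1.6667
u(h) = 2/(3*(h - 2/h)) (u(h) = (5/3 - 1)/(-2/h + h) = 2/(3*(h - 2/h)))
u(-9)*(-38) = ((⅔)*(-9)/(-2 + (-9)²))*(-38) = ((⅔)*(-9)/(-2 + 81))*(-38) = ((⅔)*(-9)/79)*(-38) = ((⅔)*(-9)*(1/79))*(-38) = -6/79*(-38) = 228/79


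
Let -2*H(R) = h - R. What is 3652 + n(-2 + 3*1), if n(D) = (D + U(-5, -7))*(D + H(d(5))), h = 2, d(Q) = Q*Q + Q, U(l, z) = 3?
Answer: 3712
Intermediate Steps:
d(Q) = Q + Q² (d(Q) = Q² + Q = Q + Q²)
H(R) = -1 + R/2 (H(R) = -(2 - R)/2 = -1 + R/2)
n(D) = (3 + D)*(14 + D) (n(D) = (D + 3)*(D + (-1 + (5*(1 + 5))/2)) = (3 + D)*(D + (-1 + (5*6)/2)) = (3 + D)*(D + (-1 + (½)*30)) = (3 + D)*(D + (-1 + 15)) = (3 + D)*(D + 14) = (3 + D)*(14 + D))
3652 + n(-2 + 3*1) = 3652 + (42 + (-2 + 3*1)² + 17*(-2 + 3*1)) = 3652 + (42 + (-2 + 3)² + 17*(-2 + 3)) = 3652 + (42 + 1² + 17*1) = 3652 + (42 + 1 + 17) = 3652 + 60 = 3712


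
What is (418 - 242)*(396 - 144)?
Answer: 44352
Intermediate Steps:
(418 - 242)*(396 - 144) = 176*252 = 44352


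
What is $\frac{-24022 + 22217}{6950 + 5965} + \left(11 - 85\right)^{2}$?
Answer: $\frac{14144147}{2583} \approx 5475.9$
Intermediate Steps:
$\frac{-24022 + 22217}{6950 + 5965} + \left(11 - 85\right)^{2} = - \frac{1805}{12915} + \left(-74\right)^{2} = \left(-1805\right) \frac{1}{12915} + 5476 = - \frac{361}{2583} + 5476 = \frac{14144147}{2583}$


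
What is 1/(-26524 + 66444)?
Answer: 1/39920 ≈ 2.5050e-5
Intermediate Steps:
1/(-26524 + 66444) = 1/39920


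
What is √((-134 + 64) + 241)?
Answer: 3*√19 ≈ 13.077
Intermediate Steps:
√((-134 + 64) + 241) = √(-70 + 241) = √171 = 3*√19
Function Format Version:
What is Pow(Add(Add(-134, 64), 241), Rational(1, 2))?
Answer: Mul(3, Pow(19, Rational(1, 2))) ≈ 13.077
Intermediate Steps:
Pow(Add(Add(-134, 64), 241), Rational(1, 2)) = Pow(Add(-70, 241), Rational(1, 2)) = Pow(171, Rational(1, 2)) = Mul(3, Pow(19, Rational(1, 2)))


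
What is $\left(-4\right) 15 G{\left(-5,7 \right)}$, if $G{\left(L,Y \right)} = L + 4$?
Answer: $60$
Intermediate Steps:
$G{\left(L,Y \right)} = 4 + L$
$\left(-4\right) 15 G{\left(-5,7 \right)} = \left(-4\right) 15 \left(4 - 5\right) = \left(-60\right) \left(-1\right) = 60$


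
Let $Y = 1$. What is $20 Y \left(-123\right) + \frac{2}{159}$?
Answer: $- \frac{391138}{159} \approx -2460.0$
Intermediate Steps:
$20 Y \left(-123\right) + \frac{2}{159} = 20 \cdot 1 \left(-123\right) + \frac{2}{159} = 20 \left(-123\right) + 2 \cdot \frac{1}{159} = -2460 + \frac{2}{159} = - \frac{391138}{159}$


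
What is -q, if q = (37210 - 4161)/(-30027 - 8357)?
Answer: 33049/38384 ≈ 0.86101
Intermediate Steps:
q = -33049/38384 (q = 33049/(-38384) = 33049*(-1/38384) = -33049/38384 ≈ -0.86101)
-q = -1*(-33049/38384) = 33049/38384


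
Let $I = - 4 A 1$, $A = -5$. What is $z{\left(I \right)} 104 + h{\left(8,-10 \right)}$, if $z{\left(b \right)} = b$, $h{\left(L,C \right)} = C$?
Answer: $2070$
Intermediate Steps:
$I = 20$ ($I = \left(-4\right) \left(-5\right) 1 = 20 \cdot 1 = 20$)
$z{\left(I \right)} 104 + h{\left(8,-10 \right)} = 20 \cdot 104 - 10 = 2080 - 10 = 2070$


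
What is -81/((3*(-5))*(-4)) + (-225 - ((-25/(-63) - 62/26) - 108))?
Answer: -1906013/16380 ≈ -116.36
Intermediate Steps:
-81/((3*(-5))*(-4)) + (-225 - ((-25/(-63) - 62/26) - 108)) = -81/((-15*(-4))) + (-225 - ((-25*(-1/63) - 62*1/26) - 108)) = -81/60 + (-225 - ((25/63 - 31/13) - 108)) = -81*1/60 + (-225 - (-1628/819 - 108)) = -27/20 + (-225 - 1*(-90080/819)) = -27/20 + (-225 + 90080/819) = -27/20 - 94195/819 = -1906013/16380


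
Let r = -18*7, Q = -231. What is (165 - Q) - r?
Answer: 522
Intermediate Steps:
r = -126
(165 - Q) - r = (165 - 1*(-231)) - 1*(-126) = (165 + 231) + 126 = 396 + 126 = 522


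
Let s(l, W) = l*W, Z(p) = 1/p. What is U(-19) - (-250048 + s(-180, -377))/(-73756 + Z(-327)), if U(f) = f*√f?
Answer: -59575476/24118213 - 19*I*√19 ≈ -2.4701 - 82.819*I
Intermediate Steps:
U(f) = f^(3/2)
s(l, W) = W*l
U(-19) - (-250048 + s(-180, -377))/(-73756 + Z(-327)) = (-19)^(3/2) - (-250048 - 377*(-180))/(-73756 + 1/(-327)) = -19*I*√19 - (-250048 + 67860)/(-73756 - 1/327) = -19*I*√19 - (-182188)/(-24118213/327) = -19*I*√19 - (-182188)*(-327)/24118213 = -19*I*√19 - 1*59575476/24118213 = -19*I*√19 - 59575476/24118213 = -59575476/24118213 - 19*I*√19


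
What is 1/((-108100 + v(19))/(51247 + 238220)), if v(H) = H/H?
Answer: -32163/12011 ≈ -2.6778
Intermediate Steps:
v(H) = 1
1/((-108100 + v(19))/(51247 + 238220)) = 1/((-108100 + 1)/(51247 + 238220)) = 1/(-108099/289467) = 1/(-108099*1/289467) = 1/(-12011/32163) = -32163/12011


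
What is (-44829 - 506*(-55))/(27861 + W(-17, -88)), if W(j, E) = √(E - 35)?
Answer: -157869713/258745148 + 16999*I*√123/776235444 ≈ -0.61014 + 0.00024287*I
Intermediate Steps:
W(j, E) = √(-35 + E)
(-44829 - 506*(-55))/(27861 + W(-17, -88)) = (-44829 - 506*(-55))/(27861 + √(-35 - 88)) = (-44829 + 27830)/(27861 + √(-123)) = -16999/(27861 + I*√123)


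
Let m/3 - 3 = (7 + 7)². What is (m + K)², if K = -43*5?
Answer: 145924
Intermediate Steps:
m = 597 (m = 9 + 3*(7 + 7)² = 9 + 3*14² = 9 + 3*196 = 9 + 588 = 597)
K = -215
(m + K)² = (597 - 215)² = 382² = 145924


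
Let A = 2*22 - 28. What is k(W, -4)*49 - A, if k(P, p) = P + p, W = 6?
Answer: 82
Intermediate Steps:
A = 16 (A = 44 - 28 = 16)
k(W, -4)*49 - A = (6 - 4)*49 - 1*16 = 2*49 - 16 = 98 - 16 = 82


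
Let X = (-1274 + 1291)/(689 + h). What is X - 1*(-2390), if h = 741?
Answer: 3417717/1430 ≈ 2390.0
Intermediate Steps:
X = 17/1430 (X = (-1274 + 1291)/(689 + 741) = 17/1430 ≈ 0.011888)
X - 1*(-2390) = 17/1430 - 1*(-2390) = 17/1430 + 2390 = 3417717/1430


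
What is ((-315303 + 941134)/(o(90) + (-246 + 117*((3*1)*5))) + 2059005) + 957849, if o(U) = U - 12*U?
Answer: 1566373057/519 ≈ 3.0181e+6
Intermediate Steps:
o(U) = -11*U
((-315303 + 941134)/(o(90) + (-246 + 117*((3*1)*5))) + 2059005) + 957849 = ((-315303 + 941134)/(-11*90 + (-246 + 117*((3*1)*5))) + 2059005) + 957849 = (625831/(-990 + (-246 + 117*(3*5))) + 2059005) + 957849 = (625831/(-990 + (-246 + 117*15)) + 2059005) + 957849 = (625831/(-990 + (-246 + 1755)) + 2059005) + 957849 = (625831/(-990 + 1509) + 2059005) + 957849 = (625831/519 + 2059005) + 957849 = 1069249426/519 + 957849 = 1566373057/519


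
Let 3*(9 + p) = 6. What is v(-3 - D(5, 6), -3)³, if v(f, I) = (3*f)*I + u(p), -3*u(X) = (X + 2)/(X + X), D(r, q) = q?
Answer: 39200051773/74088 ≈ 5.2910e+5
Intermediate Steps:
p = -7 (p = -9 + (⅓)*6 = -9 + 2 = -7)
u(X) = -(2 + X)/(6*X) (u(X) = -(X + 2)/(3*(X + X)) = -(2 + X)/(3*(2*X)) = -(2 + X)*1/(2*X)/3 = -(2 + X)/(6*X))
v(f, I) = -5/42 + 3*I*f (v(f, I) = (3*f)*I + (⅙)*(-2 - 1*(-7))/(-7) = 3*I*f + (⅙)*(-⅐)*(-2 + 7) = 3*I*f + (⅙)*(-⅐)*5 = 3*I*f - 5/42 = -5/42 + 3*I*f)
v(-3 - D(5, 6), -3)³ = (-5/42 + 3*(-3)*(-3 - 1*6))³ = (-5/42 + 3*(-3)*(-3 - 6))³ = (-5/42 + 3*(-3)*(-9))³ = (-5/42 + 81)³ = (3397/42)³ = 39200051773/74088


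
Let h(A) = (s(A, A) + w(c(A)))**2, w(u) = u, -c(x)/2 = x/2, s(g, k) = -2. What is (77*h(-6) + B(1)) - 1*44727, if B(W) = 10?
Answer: -43485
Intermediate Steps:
c(x) = -x (c(x) = -2*x/2 = -x)
h(A) = (-2 - A)**2
(77*h(-6) + B(1)) - 1*44727 = (77*(2 - 6)**2 + 10) - 1*44727 = (77*(-4)**2 + 10) - 44727 = (77*16 + 10) - 44727 = (1232 + 10) - 44727 = 1242 - 44727 = -43485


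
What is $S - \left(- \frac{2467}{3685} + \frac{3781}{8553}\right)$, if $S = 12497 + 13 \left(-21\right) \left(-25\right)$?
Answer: $\frac{608994195476}{31517805} \approx 19322.0$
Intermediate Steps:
$S = 19322$ ($S = 12497 - -6825 = 12497 + 6825 = 19322$)
$S - \left(- \frac{2467}{3685} + \frac{3781}{8553}\right) = 19322 - \left(- \frac{2467}{3685} + \frac{3781}{8553}\right) = 19322 - - \frac{7167266}{31517805} = 19322 + \left(\frac{2467}{3685} - \frac{3781}{8553}\right) = 19322 + \frac{7167266}{31517805} = \frac{608994195476}{31517805}$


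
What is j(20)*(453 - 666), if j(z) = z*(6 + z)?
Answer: -110760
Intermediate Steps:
j(20)*(453 - 666) = (20*(6 + 20))*(453 - 666) = (20*26)*(-213) = 520*(-213) = -110760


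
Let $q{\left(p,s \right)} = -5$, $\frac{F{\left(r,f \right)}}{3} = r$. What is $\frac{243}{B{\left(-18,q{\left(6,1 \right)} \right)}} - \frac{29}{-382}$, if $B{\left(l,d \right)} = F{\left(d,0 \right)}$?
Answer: $- \frac{30797}{1910} \approx -16.124$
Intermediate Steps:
$F{\left(r,f \right)} = 3 r$
$B{\left(l,d \right)} = 3 d$
$\frac{243}{B{\left(-18,q{\left(6,1 \right)} \right)}} - \frac{29}{-382} = \frac{243}{3 \left(-5\right)} - \frac{29}{-382} = \frac{243}{-15} - - \frac{29}{382} = 243 \left(- \frac{1}{15}\right) + \frac{29}{382} = - \frac{81}{5} + \frac{29}{382} = - \frac{30797}{1910}$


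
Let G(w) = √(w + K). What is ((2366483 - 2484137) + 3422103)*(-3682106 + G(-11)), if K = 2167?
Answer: -12167331489594 + 46262286*√11 ≈ -1.2167e+13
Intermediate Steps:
G(w) = √(2167 + w) (G(w) = √(w + 2167) = √(2167 + w))
((2366483 - 2484137) + 3422103)*(-3682106 + G(-11)) = ((2366483 - 2484137) + 3422103)*(-3682106 + √(2167 - 11)) = (-117654 + 3422103)*(-3682106 + √2156) = 3304449*(-3682106 + 14*√11) = -12167331489594 + 46262286*√11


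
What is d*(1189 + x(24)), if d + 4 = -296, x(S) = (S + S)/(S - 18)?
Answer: -359100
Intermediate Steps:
x(S) = 2*S/(-18 + S) (x(S) = (2*S)/(-18 + S) = 2*S/(-18 + S))
d = -300 (d = -4 - 296 = -300)
d*(1189 + x(24)) = -300*(1189 + 2*24/(-18 + 24)) = -300*(1189 + 2*24/6) = -300*(1189 + 2*24*(1/6)) = -300*(1189 + 8) = -300*1197 = -359100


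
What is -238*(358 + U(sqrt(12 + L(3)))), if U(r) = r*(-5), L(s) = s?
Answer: -85204 + 1190*sqrt(15) ≈ -80595.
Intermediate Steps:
U(r) = -5*r
-238*(358 + U(sqrt(12 + L(3)))) = -238*(358 - 5*sqrt(12 + 3)) = -238*(358 - 5*sqrt(15)) = -85204 + 1190*sqrt(15)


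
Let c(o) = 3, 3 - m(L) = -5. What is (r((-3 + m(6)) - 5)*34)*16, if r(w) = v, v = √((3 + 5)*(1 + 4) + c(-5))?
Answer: 544*√43 ≈ 3567.2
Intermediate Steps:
m(L) = 8 (m(L) = 3 - 1*(-5) = 3 + 5 = 8)
v = √43 (v = √((3 + 5)*(1 + 4) + 3) = √(8*5 + 3) = √(40 + 3) = √43 ≈ 6.5574)
r(w) = √43
(r((-3 + m(6)) - 5)*34)*16 = (√43*34)*16 = (34*√43)*16 = 544*√43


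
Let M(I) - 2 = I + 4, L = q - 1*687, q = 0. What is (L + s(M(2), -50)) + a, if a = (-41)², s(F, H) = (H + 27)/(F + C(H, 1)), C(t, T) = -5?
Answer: 2959/3 ≈ 986.33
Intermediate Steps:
L = -687 (L = 0 - 1*687 = 0 - 687 = -687)
M(I) = 6 + I (M(I) = 2 + (I + 4) = 2 + (4 + I) = 6 + I)
s(F, H) = (27 + H)/(-5 + F) (s(F, H) = (H + 27)/(F - 5) = (27 + H)/(-5 + F))
a = 1681
(L + s(M(2), -50)) + a = (-687 + (27 - 50)/(-5 + (6 + 2))) + 1681 = (-687 - 23/(-5 + 8)) + 1681 = (-687 - 23/3) + 1681 = -2084/3 + 1681 = 2959/3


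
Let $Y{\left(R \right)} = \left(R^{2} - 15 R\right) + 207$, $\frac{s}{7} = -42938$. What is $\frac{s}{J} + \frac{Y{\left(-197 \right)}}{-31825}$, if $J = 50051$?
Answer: $- \frac{614010709}{83835425} \approx -7.324$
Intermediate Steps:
$s = -300566$ ($s = 7 \left(-42938\right) = -300566$)
$Y{\left(R \right)} = 207 + R^{2} - 15 R$
$\frac{s}{J} + \frac{Y{\left(-197 \right)}}{-31825} = - \frac{300566}{50051} + \frac{207 + \left(-197\right)^{2} - -2955}{-31825} = \left(-300566\right) \frac{1}{50051} + \left(207 + 38809 + 2955\right) \left(- \frac{1}{31825}\right) = - \frac{300566}{50051} + 41971 \left(- \frac{1}{31825}\right) = - \frac{300566}{50051} - \frac{2209}{1675} = - \frac{614010709}{83835425}$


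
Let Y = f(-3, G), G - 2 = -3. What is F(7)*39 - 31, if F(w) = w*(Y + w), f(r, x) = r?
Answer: 1061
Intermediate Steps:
G = -1 (G = 2 - 3 = -1)
Y = -3
F(w) = w*(-3 + w)
F(7)*39 - 31 = (7*(-3 + 7))*39 - 31 = (7*4)*39 - 31 = 28*39 - 31 = 1092 - 31 = 1061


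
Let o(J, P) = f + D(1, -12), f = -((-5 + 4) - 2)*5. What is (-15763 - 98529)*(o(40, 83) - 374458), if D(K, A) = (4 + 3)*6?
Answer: 42791039092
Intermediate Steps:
D(K, A) = 42 (D(K, A) = 7*6 = 42)
f = 15 (f = -(-1 - 2)*5 = -1*(-3)*5 = 3*5 = 15)
o(J, P) = 57 (o(J, P) = 15 + 42 = 57)
(-15763 - 98529)*(o(40, 83) - 374458) = (-15763 - 98529)*(57 - 374458) = -114292*(-374401) = 42791039092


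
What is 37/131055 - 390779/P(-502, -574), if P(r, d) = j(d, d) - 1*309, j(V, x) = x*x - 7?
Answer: -227561613/191724728 ≈ -1.1869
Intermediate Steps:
j(V, x) = -7 + x² (j(V, x) = x² - 7 = -7 + x²)
P(r, d) = -316 + d² (P(r, d) = (-7 + d²) - 1*309 = (-7 + d²) - 309 = -316 + d²)
37/131055 - 390779/P(-502, -574) = 37/131055 - 390779/(-316 + (-574)²) = 37*(1/131055) - 390779/(-316 + 329476) = 37/131055 - 390779/329160 = -227561613/191724728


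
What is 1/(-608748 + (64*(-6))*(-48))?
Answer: -1/590316 ≈ -1.6940e-6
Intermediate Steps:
1/(-608748 + (64*(-6))*(-48)) = 1/(-608748 - 384*(-48)) = 1/(-608748 + 18432) = 1/(-590316) = -1/590316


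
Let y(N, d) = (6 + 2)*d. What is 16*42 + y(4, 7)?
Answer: 728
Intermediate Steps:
y(N, d) = 8*d
16*42 + y(4, 7) = 16*42 + 8*7 = 672 + 56 = 728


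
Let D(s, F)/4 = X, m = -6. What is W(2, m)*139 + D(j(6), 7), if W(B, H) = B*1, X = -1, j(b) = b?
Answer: 274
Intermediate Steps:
W(B, H) = B
D(s, F) = -4 (D(s, F) = 4*(-1) = -4)
W(2, m)*139 + D(j(6), 7) = 2*139 - 4 = 278 - 4 = 274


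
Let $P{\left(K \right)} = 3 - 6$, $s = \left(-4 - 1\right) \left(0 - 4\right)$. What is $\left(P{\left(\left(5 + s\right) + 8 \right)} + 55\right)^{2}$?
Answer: $2704$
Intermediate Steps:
$s = 20$ ($s = \left(-5\right) \left(-4\right) = 20$)
$P{\left(K \right)} = -3$ ($P{\left(K \right)} = 3 - 6 = -3$)
$\left(P{\left(\left(5 + s\right) + 8 \right)} + 55\right)^{2} = \left(-3 + 55\right)^{2} = 52^{2} = 2704$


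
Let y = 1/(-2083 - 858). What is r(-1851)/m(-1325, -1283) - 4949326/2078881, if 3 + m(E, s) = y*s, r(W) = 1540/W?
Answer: -2982996159985/1450699291587 ≈ -2.0562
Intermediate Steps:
y = -1/2941 (y = 1/(-2941) = -1/2941 ≈ -0.00034002)
m(E, s) = -3 - s/2941
r(-1851)/m(-1325, -1283) - 4949326/2078881 = (1540/(-1851))/(-3 - 1/2941*(-1283)) - 4949326/2078881 = (1540*(-1/1851))/(-3 + 1283/2941) - 4949326*1/2078881 = -1540/(1851*(-7540/2941)) - 4949326/2078881 = -1540/1851*(-2941/7540) - 4949326/2078881 = 226457/697827 - 4949326/2078881 = -2982996159985/1450699291587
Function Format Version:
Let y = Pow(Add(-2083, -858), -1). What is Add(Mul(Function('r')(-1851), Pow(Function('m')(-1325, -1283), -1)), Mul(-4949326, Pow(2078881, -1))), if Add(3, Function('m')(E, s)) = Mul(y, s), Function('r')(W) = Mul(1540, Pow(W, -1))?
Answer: Rational(-2982996159985, 1450699291587) ≈ -2.0562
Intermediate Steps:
y = Rational(-1, 2941) (y = Pow(-2941, -1) = Rational(-1, 2941) ≈ -0.00034002)
Function('m')(E, s) = Add(-3, Mul(Rational(-1, 2941), s))
Add(Mul(Function('r')(-1851), Pow(Function('m')(-1325, -1283), -1)), Mul(-4949326, Pow(2078881, -1))) = Add(Mul(Mul(1540, Pow(-1851, -1)), Pow(Add(-3, Mul(Rational(-1, 2941), -1283)), -1)), Mul(-4949326, Pow(2078881, -1))) = Add(Mul(Mul(1540, Rational(-1, 1851)), Pow(Add(-3, Rational(1283, 2941)), -1)), Mul(-4949326, Rational(1, 2078881))) = Add(Mul(Rational(-1540, 1851), Pow(Rational(-7540, 2941), -1)), Rational(-4949326, 2078881)) = Add(Mul(Rational(-1540, 1851), Rational(-2941, 7540)), Rational(-4949326, 2078881)) = Add(Rational(226457, 697827), Rational(-4949326, 2078881)) = Rational(-2982996159985, 1450699291587)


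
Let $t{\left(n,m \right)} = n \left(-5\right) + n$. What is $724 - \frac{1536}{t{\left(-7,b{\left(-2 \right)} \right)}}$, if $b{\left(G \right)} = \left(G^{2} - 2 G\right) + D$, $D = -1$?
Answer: $\frac{4684}{7} \approx 669.14$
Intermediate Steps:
$b{\left(G \right)} = -1 + G^{2} - 2 G$ ($b{\left(G \right)} = \left(G^{2} - 2 G\right) - 1 = -1 + G^{2} - 2 G$)
$t{\left(n,m \right)} = - 4 n$ ($t{\left(n,m \right)} = - 5 n + n = - 4 n$)
$724 - \frac{1536}{t{\left(-7,b{\left(-2 \right)} \right)}} = 724 - \frac{1536}{\left(-4\right) \left(-7\right)} = 724 - \frac{1536}{28} = 724 - 1536 \cdot \frac{1}{28} = 724 - \frac{384}{7} = \frac{4684}{7}$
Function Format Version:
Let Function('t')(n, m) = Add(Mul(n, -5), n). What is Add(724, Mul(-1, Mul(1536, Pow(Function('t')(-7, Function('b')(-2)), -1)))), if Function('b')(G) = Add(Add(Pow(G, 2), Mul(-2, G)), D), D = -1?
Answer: Rational(4684, 7) ≈ 669.14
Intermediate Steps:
Function('b')(G) = Add(-1, Pow(G, 2), Mul(-2, G)) (Function('b')(G) = Add(Add(Pow(G, 2), Mul(-2, G)), -1) = Add(-1, Pow(G, 2), Mul(-2, G)))
Function('t')(n, m) = Mul(-4, n) (Function('t')(n, m) = Add(Mul(-5, n), n) = Mul(-4, n))
Add(724, Mul(-1, Mul(1536, Pow(Function('t')(-7, Function('b')(-2)), -1)))) = Add(724, Mul(-1, Mul(1536, Pow(Mul(-4, -7), -1)))) = Add(724, Mul(-1, Mul(1536, Pow(28, -1)))) = Add(724, Mul(-1, Mul(1536, Rational(1, 28)))) = Add(724, Mul(-1, Rational(384, 7))) = Add(724, Rational(-384, 7)) = Rational(4684, 7)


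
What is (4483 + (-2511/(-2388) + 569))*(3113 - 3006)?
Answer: 430378503/796 ≈ 5.4068e+5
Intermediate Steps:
(4483 + (-2511/(-2388) + 569))*(3113 - 3006) = (4483 + (-2511*(-1/2388) + 569))*107 = (4483 + (837/796 + 569))*107 = (4483 + 453761/796)*107 = (4022229/796)*107 = 430378503/796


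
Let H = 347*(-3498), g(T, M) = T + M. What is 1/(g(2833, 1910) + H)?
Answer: -1/1209063 ≈ -8.2709e-7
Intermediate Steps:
g(T, M) = M + T
H = -1213806
1/(g(2833, 1910) + H) = 1/((1910 + 2833) - 1213806) = 1/(4743 - 1213806) = 1/(-1209063) = -1/1209063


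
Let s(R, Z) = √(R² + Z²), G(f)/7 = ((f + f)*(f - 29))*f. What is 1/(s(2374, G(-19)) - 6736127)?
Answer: -6736127/45316550445789 - 2*√14714128585/45316550445789 ≈ -1.5400e-7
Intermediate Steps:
G(f) = 14*f²*(-29 + f) (G(f) = 7*(((f + f)*(f - 29))*f) = 7*(((2*f)*(-29 + f))*f) = 7*((2*f*(-29 + f))*f) = 7*(2*f²*(-29 + f)) = 14*f²*(-29 + f))
1/(s(2374, G(-19)) - 6736127) = 1/(√(2374² + (14*(-19)²*(-29 - 19))²) - 6736127) = 1/(√(5635876 + (14*361*(-48))²) - 6736127) = 1/(√(5635876 + (-242592)²) - 6736127) = 1/(√(5635876 + 58850878464) - 6736127) = 1/(√58856514340 - 6736127) = 1/(2*√14714128585 - 6736127) = 1/(-6736127 + 2*√14714128585)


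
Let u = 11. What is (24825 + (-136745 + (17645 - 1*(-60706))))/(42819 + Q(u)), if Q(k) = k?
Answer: -33569/42830 ≈ -0.78377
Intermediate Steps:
(24825 + (-136745 + (17645 - 1*(-60706))))/(42819 + Q(u)) = (24825 + (-136745 + (17645 - 1*(-60706))))/(42819 + 11) = (24825 + (-136745 + (17645 + 60706)))/42830 = (24825 + (-136745 + 78351))*(1/42830) = (24825 - 58394)*(1/42830) = -33569*1/42830 = -33569/42830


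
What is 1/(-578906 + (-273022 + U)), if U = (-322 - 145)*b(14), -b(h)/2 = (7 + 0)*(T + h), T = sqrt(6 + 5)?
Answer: -27157/20633281319 - 467*sqrt(11)/41266562638 ≈ -1.3537e-6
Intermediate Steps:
T = sqrt(11) ≈ 3.3166
b(h) = -14*h - 14*sqrt(11) (b(h) = -2*(7 + 0)*(sqrt(11) + h) = -14*(h + sqrt(11)) = -2*(7*h + 7*sqrt(11)) = -14*h - 14*sqrt(11))
U = 91532 + 6538*sqrt(11) (U = (-322 - 145)*(-14*14 - 14*sqrt(11)) = -467*(-196 - 14*sqrt(11)) = 91532 + 6538*sqrt(11) ≈ 1.1322e+5)
1/(-578906 + (-273022 + U)) = 1/(-578906 + (-273022 + (91532 + 6538*sqrt(11)))) = 1/(-578906 + (-181490 + 6538*sqrt(11))) = 1/(-760396 + 6538*sqrt(11))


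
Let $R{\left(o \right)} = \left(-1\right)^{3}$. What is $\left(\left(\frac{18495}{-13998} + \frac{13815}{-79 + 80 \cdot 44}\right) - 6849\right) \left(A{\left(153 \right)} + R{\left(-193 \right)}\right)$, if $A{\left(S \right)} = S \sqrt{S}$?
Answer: $\frac{36640761123}{5351902} - \frac{16818109355457 \sqrt{17}}{5351902} \approx -1.295 \cdot 10^{7}$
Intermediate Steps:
$R{\left(o \right)} = -1$
$A{\left(S \right)} = S^{\frac{3}{2}}$
$\left(\left(\frac{18495}{-13998} + \frac{13815}{-79 + 80 \cdot 44}\right) - 6849\right) \left(A{\left(153 \right)} + R{\left(-193 \right)}\right) = \left(\left(\frac{18495}{-13998} + \frac{13815}{-79 + 80 \cdot 44}\right) - 6849\right) \left(153^{\frac{3}{2}} - 1\right) = \left(\left(18495 \left(- \frac{1}{13998}\right) + \frac{13815}{-79 + 3520}\right) - 6849\right) \left(459 \sqrt{17} - 1\right) = \left(\left(- \frac{6165}{4666} + \frac{13815}{3441}\right) - 6849\right) \left(-1 + 459 \sqrt{17}\right) = \left(\left(- \frac{6165}{4666} + 13815 \cdot \frac{1}{3441}\right) - 6849\right) \left(-1 + 459 \sqrt{17}\right) = \left(\left(- \frac{6165}{4666} + \frac{4605}{1147}\right) - 6849\right) \left(-1 + 459 \sqrt{17}\right) = \left(\frac{14415675}{5351902} - 6849\right) \left(-1 + 459 \sqrt{17}\right) = - \frac{36640761123 \left(-1 + 459 \sqrt{17}\right)}{5351902} = \frac{36640761123}{5351902} - \frac{16818109355457 \sqrt{17}}{5351902}$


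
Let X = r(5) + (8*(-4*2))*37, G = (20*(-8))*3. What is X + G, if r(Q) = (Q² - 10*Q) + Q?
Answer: -2868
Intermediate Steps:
r(Q) = Q² - 9*Q
G = -480 (G = -160*3 = -480)
X = -2388 (X = 5*(-9 + 5) + (8*(-4*2))*37 = 5*(-4) + (8*(-8))*37 = -20 - 64*37 = -20 - 2368 = -2388)
X + G = -2388 - 480 = -2868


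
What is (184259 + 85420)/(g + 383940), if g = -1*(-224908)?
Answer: 269679/608848 ≈ 0.44293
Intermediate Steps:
g = 224908
(184259 + 85420)/(g + 383940) = (184259 + 85420)/(224908 + 383940) = 269679/608848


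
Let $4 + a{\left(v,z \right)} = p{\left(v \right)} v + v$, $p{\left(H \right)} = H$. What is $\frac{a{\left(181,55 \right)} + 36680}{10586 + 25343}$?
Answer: $\frac{69618}{35929} \approx 1.9377$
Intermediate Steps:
$a{\left(v,z \right)} = -4 + v + v^{2}$ ($a{\left(v,z \right)} = -4 + \left(v v + v\right) = -4 + \left(v^{2} + v\right) = -4 + \left(v + v^{2}\right) = -4 + v + v^{2}$)
$\frac{a{\left(181,55 \right)} + 36680}{10586 + 25343} = \frac{\left(-4 + 181 + 181^{2}\right) + 36680}{10586 + 25343} = \frac{\left(-4 + 181 + 32761\right) + 36680}{35929} = \left(32938 + 36680\right) \frac{1}{35929} = 69618 \cdot \frac{1}{35929} = \frac{69618}{35929}$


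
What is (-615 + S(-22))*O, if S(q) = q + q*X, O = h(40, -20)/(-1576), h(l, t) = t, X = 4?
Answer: -3625/394 ≈ -9.2005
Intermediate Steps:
O = 5/394 (O = -20/(-1576) = -20*(-1/1576) = 5/394 ≈ 0.012690)
S(q) = 5*q (S(q) = q + q*4 = q + 4*q = 5*q)
(-615 + S(-22))*O = (-615 + 5*(-22))*(5/394) = (-615 - 110)*(5/394) = -725*5/394 = -3625/394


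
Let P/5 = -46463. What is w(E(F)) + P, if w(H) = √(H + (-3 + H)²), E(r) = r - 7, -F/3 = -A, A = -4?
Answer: -232315 + √465 ≈ -2.3229e+5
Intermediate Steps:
F = -12 (F = -(-3)*(-4) = -3*4 = -12)
E(r) = -7 + r
P = -232315 (P = 5*(-46463) = -232315)
w(E(F)) + P = √((-7 - 12) + (-3 + (-7 - 12))²) - 232315 = √(-19 + (-3 - 19)²) - 232315 = √(-19 + (-22)²) - 232315 = √(-19 + 484) - 232315 = √465 - 232315 = -232315 + √465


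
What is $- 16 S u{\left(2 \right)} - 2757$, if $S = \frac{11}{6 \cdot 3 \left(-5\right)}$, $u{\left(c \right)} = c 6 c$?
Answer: $- \frac{40651}{15} \approx -2710.1$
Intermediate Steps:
$u{\left(c \right)} = 6 c^{2}$ ($u{\left(c \right)} = 6 c c = 6 c^{2}$)
$S = - \frac{11}{90}$ ($S = \frac{11}{18 \left(-5\right)} = \frac{11}{-90} = 11 \left(- \frac{1}{90}\right) = - \frac{11}{90} \approx -0.12222$)
$- 16 S u{\left(2 \right)} - 2757 = \left(-16\right) \left(- \frac{11}{90}\right) 6 \cdot 2^{2} - 2757 = \frac{88 \cdot 6 \cdot 4}{45} - 2757 = \frac{88}{45} \cdot 24 - 2757 = \frac{704}{15} - 2757 = - \frac{40651}{15}$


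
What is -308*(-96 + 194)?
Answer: -30184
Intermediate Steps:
-308*(-96 + 194) = -308*98 = -30184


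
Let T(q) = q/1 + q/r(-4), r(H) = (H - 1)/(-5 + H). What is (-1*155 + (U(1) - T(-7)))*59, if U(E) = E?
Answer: -39648/5 ≈ -7929.6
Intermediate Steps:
r(H) = (-1 + H)/(-5 + H)
T(q) = 14*q/5 (T(q) = q/1 + q/(((-1 - 4)/(-5 - 4))) = q*1 + q/((-5/(-9))) = q + q/((-⅑*(-5))) = q + q/(5/9) = q + q*(9/5) = q + 9*q/5 = 14*q/5)
(-1*155 + (U(1) - T(-7)))*59 = (-1*155 + (1 - 14*(-7)/5))*59 = (-155 + (1 - 1*(-98/5)))*59 = (-155 + (1 + 98/5))*59 = (-155 + 103/5)*59 = -672/5*59 = -39648/5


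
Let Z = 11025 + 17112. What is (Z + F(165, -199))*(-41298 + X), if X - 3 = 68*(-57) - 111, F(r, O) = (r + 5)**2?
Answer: -2582749434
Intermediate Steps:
Z = 28137
F(r, O) = (5 + r)**2
X = -3984 (X = 3 + (68*(-57) - 111) = 3 + (-3876 - 111) = 3 - 3987 = -3984)
(Z + F(165, -199))*(-41298 + X) = (28137 + (5 + 165)**2)*(-41298 - 3984) = (28137 + 170**2)*(-45282) = (28137 + 28900)*(-45282) = 57037*(-45282) = -2582749434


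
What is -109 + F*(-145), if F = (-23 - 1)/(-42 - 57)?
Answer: -4757/33 ≈ -144.15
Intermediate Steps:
F = 8/33 (F = -24/(-99) = -24*(-1/99) = 8/33 ≈ 0.24242)
-109 + F*(-145) = -109 + (8/33)*(-145) = -109 - 1160/33 = -4757/33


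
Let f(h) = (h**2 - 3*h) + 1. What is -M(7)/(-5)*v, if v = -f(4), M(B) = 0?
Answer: 0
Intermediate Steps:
f(h) = 1 + h**2 - 3*h
v = -5 (v = -(1 + 4**2 - 3*4) = -(1 + 16 - 12) = -1*5 = -5)
-M(7)/(-5)*v = -0/(-5)*(-5) = -0*(-1/5)*(-5) = -0*(-5) = -1*0 = 0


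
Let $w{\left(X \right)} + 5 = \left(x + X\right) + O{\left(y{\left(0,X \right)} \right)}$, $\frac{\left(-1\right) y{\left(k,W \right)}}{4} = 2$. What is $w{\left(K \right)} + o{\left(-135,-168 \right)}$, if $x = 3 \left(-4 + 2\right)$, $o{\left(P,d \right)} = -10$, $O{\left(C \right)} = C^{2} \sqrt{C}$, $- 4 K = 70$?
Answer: $- \frac{77}{2} + 128 i \sqrt{2} \approx -38.5 + 181.02 i$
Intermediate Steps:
$K = - \frac{35}{2}$ ($K = \left(- \frac{1}{4}\right) 70 = - \frac{35}{2} \approx -17.5$)
$y{\left(k,W \right)} = -8$ ($y{\left(k,W \right)} = \left(-4\right) 2 = -8$)
$O{\left(C \right)} = C^{\frac{5}{2}}$
$x = -6$ ($x = 3 \left(-2\right) = -6$)
$w{\left(X \right)} = -11 + X + 128 i \sqrt{2}$ ($w{\left(X \right)} = -5 + \left(\left(-6 + X\right) + \left(-8\right)^{\frac{5}{2}}\right) = -5 + \left(\left(-6 + X\right) + 128 i \sqrt{2}\right) = -5 + \left(-6 + X + 128 i \sqrt{2}\right) = -11 + X + 128 i \sqrt{2}$)
$w{\left(K \right)} + o{\left(-135,-168 \right)} = \left(-11 - \frac{35}{2} + 128 i \sqrt{2}\right) - 10 = \left(- \frac{57}{2} + 128 i \sqrt{2}\right) - 10 = - \frac{77}{2} + 128 i \sqrt{2}$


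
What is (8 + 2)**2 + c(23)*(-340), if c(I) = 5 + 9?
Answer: -4660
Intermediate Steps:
c(I) = 14
(8 + 2)**2 + c(23)*(-340) = (8 + 2)**2 + 14*(-340) = 10**2 - 4760 = 100 - 4760 = -4660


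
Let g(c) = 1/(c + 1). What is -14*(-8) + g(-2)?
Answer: 111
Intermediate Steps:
g(c) = 1/(1 + c)
-14*(-8) + g(-2) = -14*(-8) + 1/(1 - 2) = 112 + 1/(-1) = 112 - 1 = 111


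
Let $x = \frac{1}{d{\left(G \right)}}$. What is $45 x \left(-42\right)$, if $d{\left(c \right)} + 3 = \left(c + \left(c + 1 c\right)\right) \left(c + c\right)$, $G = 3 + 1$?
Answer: $- \frac{630}{31} \approx -20.323$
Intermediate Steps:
$G = 4$
$d{\left(c \right)} = -3 + 6 c^{2}$ ($d{\left(c \right)} = -3 + \left(c + \left(c + 1 c\right)\right) \left(c + c\right) = -3 + \left(c + \left(c + c\right)\right) 2 c = -3 + \left(c + 2 c\right) 2 c = -3 + 3 c 2 c = -3 + 6 c^{2}$)
$x = \frac{1}{93}$ ($x = \frac{1}{-3 + 6 \cdot 4^{2}} = \frac{1}{-3 + 6 \cdot 16} = \frac{1}{-3 + 96} = \frac{1}{93} \approx 0.010753$)
$45 x \left(-42\right) = 45 \cdot \frac{1}{93} \left(-42\right) = \frac{15}{31} \left(-42\right) = - \frac{630}{31}$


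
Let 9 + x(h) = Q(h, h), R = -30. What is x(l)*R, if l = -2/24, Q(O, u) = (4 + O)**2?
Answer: -4565/24 ≈ -190.21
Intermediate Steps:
l = -1/12 (l = -2*1/24 = -1/12 ≈ -0.083333)
x(h) = -9 + (4 + h)**2
x(l)*R = (-9 + (4 - 1/12)**2)*(-30) = (-9 + (47/12)**2)*(-30) = (-9 + 2209/144)*(-30) = (913/144)*(-30) = -4565/24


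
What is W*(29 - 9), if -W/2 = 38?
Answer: -1520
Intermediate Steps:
W = -76 (W = -2*38 = -76)
W*(29 - 9) = -76*(29 - 9) = -76*20 = -1520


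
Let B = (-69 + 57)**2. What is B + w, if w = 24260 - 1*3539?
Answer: 20865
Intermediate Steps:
B = 144 (B = (-12)**2 = 144)
w = 20721 (w = 24260 - 3539 = 20721)
B + w = 144 + 20721 = 20865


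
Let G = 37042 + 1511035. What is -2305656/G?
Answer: -2305656/1548077 ≈ -1.4894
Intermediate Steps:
G = 1548077
-2305656/G = -2305656/1548077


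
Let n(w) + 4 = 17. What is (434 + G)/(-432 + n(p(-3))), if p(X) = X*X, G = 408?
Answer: -842/419 ≈ -2.0095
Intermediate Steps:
p(X) = X²
n(w) = 13 (n(w) = -4 + 17 = 13)
(434 + G)/(-432 + n(p(-3))) = (434 + 408)/(-432 + 13) = 842/(-419) = 842*(-1/419) = -842/419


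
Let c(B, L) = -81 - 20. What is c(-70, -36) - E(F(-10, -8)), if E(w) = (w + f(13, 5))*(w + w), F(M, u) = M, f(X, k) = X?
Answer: -41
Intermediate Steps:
c(B, L) = -101
E(w) = 2*w*(13 + w) (E(w) = (w + 13)*(w + w) = (13 + w)*(2*w) = 2*w*(13 + w))
c(-70, -36) - E(F(-10, -8)) = -101 - 2*(-10)*(13 - 10) = -101 - 2*(-10)*3 = -101 - 1*(-60) = -101 + 60 = -41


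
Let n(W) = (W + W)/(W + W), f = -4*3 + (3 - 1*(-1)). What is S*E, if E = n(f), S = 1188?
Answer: 1188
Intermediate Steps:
f = -8 (f = -12 + (3 + 1) = -12 + 4 = -8)
n(W) = 1 (n(W) = (2*W)/((2*W)) = (2*W)*(1/(2*W)) = 1)
E = 1
S*E = 1188*1 = 1188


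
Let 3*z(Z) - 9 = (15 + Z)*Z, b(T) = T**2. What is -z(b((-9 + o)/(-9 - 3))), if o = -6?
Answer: -8929/768 ≈ -11.626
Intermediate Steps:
z(Z) = 3 + Z*(15 + Z)/3 (z(Z) = 3 + ((15 + Z)*Z)/3 = 3 + (Z*(15 + Z))/3 = 3 + Z*(15 + Z)/3)
-z(b((-9 + o)/(-9 - 3))) = -(3 + 5*((-9 - 6)/(-9 - 3))**2 + (((-9 - 6)/(-9 - 3))**2)**2/3) = -(3 + 5*(-15/(-12))**2 + ((-15/(-12))**2)**2/3) = -(3 + 5*(-15*(-1/12))**2 + ((-15*(-1/12))**2)**2/3) = -(3 + 5*(5/4)**2 + ((5/4)**2)**2/3) = -(3 + 5*(25/16) + (25/16)**2/3) = -(3 + 125/16 + (1/3)*(625/256)) = -(3 + 125/16 + 625/768) = -1*8929/768 = -8929/768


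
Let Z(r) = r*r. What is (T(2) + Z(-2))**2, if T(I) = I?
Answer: 36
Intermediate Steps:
Z(r) = r**2
(T(2) + Z(-2))**2 = (2 + (-2)**2)**2 = (2 + 4)**2 = 6**2 = 36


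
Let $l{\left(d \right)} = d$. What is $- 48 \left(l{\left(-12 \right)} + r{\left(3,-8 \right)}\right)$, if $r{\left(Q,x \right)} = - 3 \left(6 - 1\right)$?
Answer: $1296$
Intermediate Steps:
$r{\left(Q,x \right)} = -15$ ($r{\left(Q,x \right)} = \left(-3\right) 5 = -15$)
$- 48 \left(l{\left(-12 \right)} + r{\left(3,-8 \right)}\right) = - 48 \left(-12 - 15\right) = \left(-48\right) \left(-27\right) = 1296$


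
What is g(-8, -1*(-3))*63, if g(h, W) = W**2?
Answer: 567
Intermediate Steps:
g(-8, -1*(-3))*63 = (-1*(-3))**2*63 = 3**2*63 = 9*63 = 567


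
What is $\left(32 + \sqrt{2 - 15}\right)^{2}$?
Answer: $\left(32 + i \sqrt{13}\right)^{2} \approx 1011.0 + 230.76 i$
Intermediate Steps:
$\left(32 + \sqrt{2 - 15}\right)^{2} = \left(32 + \sqrt{-13}\right)^{2} = \left(32 + i \sqrt{13}\right)^{2}$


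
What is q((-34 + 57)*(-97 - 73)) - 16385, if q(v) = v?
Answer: -20295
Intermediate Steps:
q((-34 + 57)*(-97 - 73)) - 16385 = (-34 + 57)*(-97 - 73) - 16385 = 23*(-170) - 16385 = -3910 - 16385 = -20295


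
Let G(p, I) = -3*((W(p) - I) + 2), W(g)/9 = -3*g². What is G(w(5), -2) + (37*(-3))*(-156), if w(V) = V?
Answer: 19329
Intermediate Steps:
W(g) = -27*g² (W(g) = 9*(-3*g²) = -27*g²)
G(p, I) = -6 + 3*I + 81*p² (G(p, I) = -3*((-27*p² - I) + 2) = -3*((-I - 27*p²) + 2) = -3*(2 - I - 27*p²) = -6 + 3*I + 81*p²)
G(w(5), -2) + (37*(-3))*(-156) = (-6 + 3*(-2) + 81*5²) + (37*(-3))*(-156) = (-6 - 6 + 81*25) - 111*(-156) = (-6 - 6 + 2025) + 17316 = 2013 + 17316 = 19329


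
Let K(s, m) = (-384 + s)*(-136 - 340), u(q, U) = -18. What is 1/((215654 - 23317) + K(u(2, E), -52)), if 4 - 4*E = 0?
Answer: 1/383689 ≈ 2.6063e-6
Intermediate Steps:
E = 1 (E = 1 - ¼*0 = 1 + 0 = 1)
K(s, m) = 182784 - 476*s (K(s, m) = (-384 + s)*(-476) = 182784 - 476*s)
1/((215654 - 23317) + K(u(2, E), -52)) = 1/((215654 - 23317) + (182784 - 476*(-18))) = 1/(192337 + (182784 + 8568)) = 1/(192337 + 191352) = 1/383689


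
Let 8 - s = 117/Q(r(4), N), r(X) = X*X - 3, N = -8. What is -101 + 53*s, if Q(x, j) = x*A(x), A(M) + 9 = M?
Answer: 815/4 ≈ 203.75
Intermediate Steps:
A(M) = -9 + M
r(X) = -3 + X² (r(X) = X² - 3 = -3 + X²)
Q(x, j) = x*(-9 + x)
s = 23/4 (s = 8 - 117/((-3 + 4²)*(-9 + (-3 + 4²))) = 8 - 117/((-3 + 16)*(-9 + (-3 + 16))) = 8 - 117/(13*(-9 + 13)) = 8 - 117/(13*4) = 8 - 117/52 = 8 - 1*9/4 = 8 - 9/4 = 23/4 ≈ 5.7500)
-101 + 53*s = -101 + 53*(23/4) = -101 + 1219/4 = 815/4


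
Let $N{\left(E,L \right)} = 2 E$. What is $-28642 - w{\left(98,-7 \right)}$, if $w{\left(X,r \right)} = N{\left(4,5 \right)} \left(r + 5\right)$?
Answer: $-28626$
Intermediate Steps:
$w{\left(X,r \right)} = 40 + 8 r$ ($w{\left(X,r \right)} = 2 \cdot 4 \left(r + 5\right) = 8 \left(5 + r\right) = 40 + 8 r$)
$-28642 - w{\left(98,-7 \right)} = -28642 - \left(40 + 8 \left(-7\right)\right) = -28642 - \left(40 - 56\right) = -28642 - -16 = -28642 + 16 = -28626$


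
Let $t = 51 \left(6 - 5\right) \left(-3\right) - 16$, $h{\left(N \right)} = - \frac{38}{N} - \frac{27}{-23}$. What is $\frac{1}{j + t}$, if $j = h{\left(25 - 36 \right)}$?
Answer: $- \frac{253}{41586} \approx -0.0060838$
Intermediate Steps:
$h{\left(N \right)} = \frac{27}{23} - \frac{38}{N}$ ($h{\left(N \right)} = - \frac{38}{N} - - \frac{27}{23} = - \frac{38}{N} + \frac{27}{23} = \frac{27}{23} - \frac{38}{N}$)
$j = \frac{1171}{253}$ ($j = \frac{27}{23} - \frac{38}{25 - 36} = \frac{27}{23} - \frac{38}{-11} = \frac{27}{23} - - \frac{38}{11} = \frac{27}{23} + \frac{38}{11} = \frac{1171}{253} \approx 4.6285$)
$t = -169$ ($t = 51 \cdot 1 \left(-3\right) - 16 = 51 \left(-3\right) - 16 = -153 - 16 = -169$)
$\frac{1}{j + t} = \frac{1}{\frac{1171}{253} - 169} = \frac{1}{- \frac{41586}{253}} = - \frac{253}{41586}$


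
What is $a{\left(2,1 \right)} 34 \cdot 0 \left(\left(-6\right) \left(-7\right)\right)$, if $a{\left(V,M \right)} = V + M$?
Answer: $0$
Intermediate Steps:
$a{\left(V,M \right)} = M + V$
$a{\left(2,1 \right)} 34 \cdot 0 \left(\left(-6\right) \left(-7\right)\right) = \left(1 + 2\right) 34 \cdot 0 \left(\left(-6\right) \left(-7\right)\right) = 3 \cdot 0 \cdot 42 = 0 \cdot 42 = 0$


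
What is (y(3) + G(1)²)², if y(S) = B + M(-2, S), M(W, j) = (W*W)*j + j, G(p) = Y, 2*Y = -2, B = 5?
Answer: 441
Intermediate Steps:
Y = -1 (Y = (½)*(-2) = -1)
G(p) = -1
M(W, j) = j + j*W² (M(W, j) = W²*j + j = j*W² + j = j + j*W²)
y(S) = 5 + 5*S (y(S) = 5 + S*(1 + (-2)²) = 5 + S*(1 + 4) = 5 + S*5 = 5 + 5*S)
(y(3) + G(1)²)² = ((5 + 5*3) + (-1)²)² = ((5 + 15) + 1)² = (20 + 1)² = 21² = 441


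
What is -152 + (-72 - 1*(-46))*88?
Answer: -2440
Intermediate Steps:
-152 + (-72 - 1*(-46))*88 = -152 + (-72 + 46)*88 = -152 - 26*88 = -152 - 2288 = -2440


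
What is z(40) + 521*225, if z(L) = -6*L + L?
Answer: 117025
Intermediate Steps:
z(L) = -5*L
z(40) + 521*225 = -5*40 + 521*225 = -200 + 117225 = 117025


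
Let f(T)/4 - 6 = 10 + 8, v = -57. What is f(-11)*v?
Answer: -5472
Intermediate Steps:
f(T) = 96 (f(T) = 24 + 4*(10 + 8) = 24 + 4*18 = 24 + 72 = 96)
f(-11)*v = 96*(-57) = -5472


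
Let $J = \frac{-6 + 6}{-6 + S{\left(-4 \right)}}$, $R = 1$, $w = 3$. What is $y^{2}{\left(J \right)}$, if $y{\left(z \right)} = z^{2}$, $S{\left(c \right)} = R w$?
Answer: $0$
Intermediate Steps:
$S{\left(c \right)} = 3$ ($S{\left(c \right)} = 1 \cdot 3 = 3$)
$J = 0$ ($J = \frac{-6 + 6}{-6 + 3} = \frac{0}{-3} = 0 \left(- \frac{1}{3}\right) = 0$)
$y^{2}{\left(J \right)} = \left(0^{2}\right)^{2} = 0^{2} = 0$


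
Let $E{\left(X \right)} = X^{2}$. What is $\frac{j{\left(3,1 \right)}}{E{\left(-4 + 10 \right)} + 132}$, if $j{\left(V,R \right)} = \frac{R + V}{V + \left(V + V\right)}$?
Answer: $\frac{1}{378} \approx 0.0026455$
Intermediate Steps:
$j{\left(V,R \right)} = \frac{R + V}{3 V}$ ($j{\left(V,R \right)} = \frac{R + V}{V + 2 V} = \frac{R + V}{3 V}$)
$\frac{j{\left(3,1 \right)}}{E{\left(-4 + 10 \right)} + 132} = \frac{\frac{1}{3} \cdot \frac{1}{3} \left(1 + 3\right)}{\left(-4 + 10\right)^{2} + 132} = \frac{\frac{1}{3} \cdot \frac{1}{3} \cdot 4}{6^{2} + 132} = \frac{4}{9 \left(36 + 132\right)} = \frac{4}{9 \cdot 168} = \frac{4}{9} \cdot \frac{1}{168} = \frac{1}{378}$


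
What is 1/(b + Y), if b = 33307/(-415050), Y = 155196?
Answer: 415050/64414066493 ≈ 6.4435e-6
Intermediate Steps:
b = -33307/415050 (b = 33307*(-1/415050) = -33307/415050 ≈ -0.080248)
1/(b + Y) = 1/(-33307/415050 + 155196) = 1/(64414066493/415050) = 415050/64414066493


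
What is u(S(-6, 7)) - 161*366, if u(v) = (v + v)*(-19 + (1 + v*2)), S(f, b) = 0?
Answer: -58926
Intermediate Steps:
u(v) = 2*v*(-18 + 2*v) (u(v) = (2*v)*(-19 + (1 + 2*v)) = (2*v)*(-18 + 2*v) = 2*v*(-18 + 2*v))
u(S(-6, 7)) - 161*366 = 4*0*(-9 + 0) - 161*366 = 4*0*(-9) - 58926 = 0 - 58926 = -58926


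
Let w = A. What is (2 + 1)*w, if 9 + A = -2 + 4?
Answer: -21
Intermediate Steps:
A = -7 (A = -9 + (-2 + 4) = -9 + 2 = -7)
w = -7
(2 + 1)*w = (2 + 1)*(-7) = 3*(-7) = -21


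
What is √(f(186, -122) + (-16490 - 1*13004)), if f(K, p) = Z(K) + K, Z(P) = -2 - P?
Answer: 2*I*√7374 ≈ 171.74*I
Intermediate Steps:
f(K, p) = -2 (f(K, p) = (-2 - K) + K = -2)
√(f(186, -122) + (-16490 - 1*13004)) = √(-2 + (-16490 - 1*13004)) = √(-2 + (-16490 - 13004)) = √(-2 - 29494) = √(-29496) = 2*I*√7374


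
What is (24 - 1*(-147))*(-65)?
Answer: -11115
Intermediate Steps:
(24 - 1*(-147))*(-65) = (24 + 147)*(-65) = 171*(-65) = -11115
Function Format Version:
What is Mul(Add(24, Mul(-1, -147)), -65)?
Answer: -11115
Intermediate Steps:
Mul(Add(24, Mul(-1, -147)), -65) = Mul(Add(24, 147), -65) = Mul(171, -65) = -11115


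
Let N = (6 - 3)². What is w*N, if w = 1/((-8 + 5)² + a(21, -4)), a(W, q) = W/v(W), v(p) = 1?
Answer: 3/10 ≈ 0.30000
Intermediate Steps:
a(W, q) = W (a(W, q) = W/1 = W*1 = W)
N = 9 (N = 3² = 9)
w = 1/30 (w = 1/((-8 + 5)² + 21) = 1/((-3)² + 21) = 1/(9 + 21) = 1/30 ≈ 0.033333)
w*N = (1/30)*9 = 3/10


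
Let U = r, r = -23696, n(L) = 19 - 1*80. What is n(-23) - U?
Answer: 23635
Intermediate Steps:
n(L) = -61 (n(L) = 19 - 80 = -61)
U = -23696
n(-23) - U = -61 - 1*(-23696) = -61 + 23696 = 23635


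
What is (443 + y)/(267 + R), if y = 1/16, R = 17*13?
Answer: 7089/7808 ≈ 0.90792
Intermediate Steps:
R = 221
y = 1/16 ≈ 0.062500
(443 + y)/(267 + R) = (443 + 1/16)/(267 + 221) = (7089/16)/488 = (7089/16)*(1/488) = 7089/7808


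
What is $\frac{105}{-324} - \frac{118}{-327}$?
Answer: $\frac{433}{11772} \approx 0.036782$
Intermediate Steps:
$\frac{105}{-324} - \frac{118}{-327} = 105 \left(- \frac{1}{324}\right) - - \frac{118}{327} = - \frac{35}{108} + \frac{118}{327} = \frac{433}{11772}$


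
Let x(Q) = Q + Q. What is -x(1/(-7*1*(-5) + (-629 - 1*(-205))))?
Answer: 2/389 ≈ 0.0051414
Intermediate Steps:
x(Q) = 2*Q
-x(1/(-7*1*(-5) + (-629 - 1*(-205)))) = -2/(-7*1*(-5) + (-629 - 1*(-205))) = -2/(-7*(-5) + (-629 + 205)) = -2/(35 - 424) = -2/(-389) = -2*(-1)/389 = -1*(-2/389) = 2/389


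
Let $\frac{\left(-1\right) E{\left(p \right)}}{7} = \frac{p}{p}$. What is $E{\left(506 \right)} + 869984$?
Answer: $869977$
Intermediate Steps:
$E{\left(p \right)} = -7$ ($E{\left(p \right)} = - 7 \frac{p}{p} = \left(-7\right) 1 = -7$)
$E{\left(506 \right)} + 869984 = -7 + 869984 = 869977$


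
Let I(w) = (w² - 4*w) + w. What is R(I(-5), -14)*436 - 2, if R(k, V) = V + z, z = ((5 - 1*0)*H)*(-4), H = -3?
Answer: 20054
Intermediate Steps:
z = 60 (z = ((5 - 1*0)*(-3))*(-4) = ((5 + 0)*(-3))*(-4) = (5*(-3))*(-4) = -15*(-4) = 60)
I(w) = w² - 3*w
R(k, V) = 60 + V (R(k, V) = V + 60 = 60 + V)
R(I(-5), -14)*436 - 2 = (60 - 14)*436 - 2 = 46*436 - 2 = 20056 - 2 = 20054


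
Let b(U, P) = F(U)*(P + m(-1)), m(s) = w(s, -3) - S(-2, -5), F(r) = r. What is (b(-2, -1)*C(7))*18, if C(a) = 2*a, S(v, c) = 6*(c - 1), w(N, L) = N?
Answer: -17136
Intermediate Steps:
S(v, c) = -6 + 6*c (S(v, c) = 6*(-1 + c) = -6 + 6*c)
m(s) = 36 + s (m(s) = s - (-6 + 6*(-5)) = s - (-6 - 30) = s - 1*(-36) = s + 36 = 36 + s)
b(U, P) = U*(35 + P) (b(U, P) = U*(P + (36 - 1)) = U*(P + 35) = U*(35 + P))
(b(-2, -1)*C(7))*18 = ((-2*(35 - 1))*(2*7))*18 = (-2*34*14)*18 = -68*14*18 = -952*18 = -17136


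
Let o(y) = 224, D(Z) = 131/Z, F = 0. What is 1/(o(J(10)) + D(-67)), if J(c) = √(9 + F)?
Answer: 67/14877 ≈ 0.0045036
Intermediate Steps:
J(c) = 3 (J(c) = √(9 + 0) = √9 = 3)
1/(o(J(10)) + D(-67)) = 1/(224 + 131/(-67)) = 1/(224 + 131*(-1/67)) = 1/(224 - 131/67) = 1/(14877/67) = 67/14877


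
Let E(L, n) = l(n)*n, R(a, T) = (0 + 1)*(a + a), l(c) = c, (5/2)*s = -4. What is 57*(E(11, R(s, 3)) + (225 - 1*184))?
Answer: 73017/25 ≈ 2920.7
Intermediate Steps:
s = -8/5 (s = (2/5)*(-4) = -8/5 ≈ -1.6000)
R(a, T) = 2*a (R(a, T) = 1*(2*a) = 2*a)
E(L, n) = n**2 (E(L, n) = n*n = n**2)
57*(E(11, R(s, 3)) + (225 - 1*184)) = 57*((2*(-8/5))**2 + (225 - 1*184)) = 57*((-16/5)**2 + (225 - 184)) = 57*(256/25 + 41) = 57*(1281/25) = 73017/25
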